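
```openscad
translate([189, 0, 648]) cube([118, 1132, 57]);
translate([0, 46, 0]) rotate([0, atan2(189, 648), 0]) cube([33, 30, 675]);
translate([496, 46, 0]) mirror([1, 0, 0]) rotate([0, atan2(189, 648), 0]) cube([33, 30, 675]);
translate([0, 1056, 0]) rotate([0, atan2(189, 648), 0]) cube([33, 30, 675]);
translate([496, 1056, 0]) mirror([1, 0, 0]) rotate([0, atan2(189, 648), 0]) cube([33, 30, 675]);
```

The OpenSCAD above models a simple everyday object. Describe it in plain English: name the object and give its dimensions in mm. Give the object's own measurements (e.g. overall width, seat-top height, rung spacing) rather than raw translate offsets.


A sawhorse. A 118×1132×57 mm beam (x, y, z) sits on two A-frame leg pairs. Each pair is two raked legs of 33×30 mm section (30 mm along y) splaying symmetrically in x. Each leg rises 648 mm vertically over 189 mm of horizontal reach and is 675 mm long along its own axis. Every leg's outer bottom edge rests on the floor and its outer top edge meets a bottom edge of the beam — the left legs (tilting toward +x) meet the beam's −x bottom edge, the right legs (their mirror images, tilting toward −x) meet its +x bottom edge — so the leg tops tuck under the beam, the beam's underside is 648 mm above the floor, and the feet are 496 mm apart outside-to-outside with the beam centred between them. The two leg pairs are set in 46 mm from either end of the beam.


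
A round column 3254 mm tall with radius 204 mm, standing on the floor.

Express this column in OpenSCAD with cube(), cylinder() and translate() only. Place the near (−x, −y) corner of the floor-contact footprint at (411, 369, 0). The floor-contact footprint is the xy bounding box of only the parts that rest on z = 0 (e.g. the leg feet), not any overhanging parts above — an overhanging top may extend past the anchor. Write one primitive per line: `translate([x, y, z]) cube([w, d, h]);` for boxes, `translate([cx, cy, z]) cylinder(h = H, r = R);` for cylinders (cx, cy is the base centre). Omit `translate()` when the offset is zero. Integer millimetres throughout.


translate([615, 573, 0]) cylinder(h = 3254, r = 204);


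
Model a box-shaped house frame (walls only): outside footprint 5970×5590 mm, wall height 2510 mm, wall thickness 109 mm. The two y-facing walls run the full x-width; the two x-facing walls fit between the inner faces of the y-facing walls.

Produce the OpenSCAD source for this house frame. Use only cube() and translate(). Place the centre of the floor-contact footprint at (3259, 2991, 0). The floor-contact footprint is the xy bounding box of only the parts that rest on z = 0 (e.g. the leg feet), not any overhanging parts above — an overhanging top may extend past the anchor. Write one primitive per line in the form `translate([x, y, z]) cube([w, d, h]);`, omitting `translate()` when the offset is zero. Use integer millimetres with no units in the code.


translate([274, 196, 0]) cube([5970, 109, 2510]);
translate([274, 5677, 0]) cube([5970, 109, 2510]);
translate([274, 305, 0]) cube([109, 5372, 2510]);
translate([6135, 305, 0]) cube([109, 5372, 2510]);


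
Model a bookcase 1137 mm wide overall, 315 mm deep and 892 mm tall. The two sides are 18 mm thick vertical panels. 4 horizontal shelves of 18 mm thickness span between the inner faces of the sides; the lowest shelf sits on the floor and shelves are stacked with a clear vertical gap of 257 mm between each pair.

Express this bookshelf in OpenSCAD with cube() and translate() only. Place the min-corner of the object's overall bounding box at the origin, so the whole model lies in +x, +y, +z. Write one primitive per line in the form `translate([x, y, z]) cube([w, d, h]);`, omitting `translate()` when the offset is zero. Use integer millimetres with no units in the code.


cube([18, 315, 892]);
translate([1119, 0, 0]) cube([18, 315, 892]);
translate([18, 0, 0]) cube([1101, 315, 18]);
translate([18, 0, 275]) cube([1101, 315, 18]);
translate([18, 0, 550]) cube([1101, 315, 18]);
translate([18, 0, 825]) cube([1101, 315, 18]);


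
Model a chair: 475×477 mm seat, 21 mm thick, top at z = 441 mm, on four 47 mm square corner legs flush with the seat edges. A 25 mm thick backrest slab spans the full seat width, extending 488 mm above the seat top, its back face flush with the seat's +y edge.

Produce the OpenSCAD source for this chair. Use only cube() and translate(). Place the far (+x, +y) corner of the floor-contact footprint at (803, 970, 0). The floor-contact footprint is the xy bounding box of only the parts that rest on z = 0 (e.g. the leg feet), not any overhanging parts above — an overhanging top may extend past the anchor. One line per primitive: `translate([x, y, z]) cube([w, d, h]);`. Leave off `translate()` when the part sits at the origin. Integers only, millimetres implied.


// leg_h = 441 - 21 = 420
translate([328, 493, 420]) cube([475, 477, 21]);
translate([328, 493, 0]) cube([47, 47, 420]);
translate([756, 493, 0]) cube([47, 47, 420]);
translate([328, 923, 0]) cube([47, 47, 420]);
translate([756, 923, 0]) cube([47, 47, 420]);
translate([328, 945, 441]) cube([475, 25, 488]);


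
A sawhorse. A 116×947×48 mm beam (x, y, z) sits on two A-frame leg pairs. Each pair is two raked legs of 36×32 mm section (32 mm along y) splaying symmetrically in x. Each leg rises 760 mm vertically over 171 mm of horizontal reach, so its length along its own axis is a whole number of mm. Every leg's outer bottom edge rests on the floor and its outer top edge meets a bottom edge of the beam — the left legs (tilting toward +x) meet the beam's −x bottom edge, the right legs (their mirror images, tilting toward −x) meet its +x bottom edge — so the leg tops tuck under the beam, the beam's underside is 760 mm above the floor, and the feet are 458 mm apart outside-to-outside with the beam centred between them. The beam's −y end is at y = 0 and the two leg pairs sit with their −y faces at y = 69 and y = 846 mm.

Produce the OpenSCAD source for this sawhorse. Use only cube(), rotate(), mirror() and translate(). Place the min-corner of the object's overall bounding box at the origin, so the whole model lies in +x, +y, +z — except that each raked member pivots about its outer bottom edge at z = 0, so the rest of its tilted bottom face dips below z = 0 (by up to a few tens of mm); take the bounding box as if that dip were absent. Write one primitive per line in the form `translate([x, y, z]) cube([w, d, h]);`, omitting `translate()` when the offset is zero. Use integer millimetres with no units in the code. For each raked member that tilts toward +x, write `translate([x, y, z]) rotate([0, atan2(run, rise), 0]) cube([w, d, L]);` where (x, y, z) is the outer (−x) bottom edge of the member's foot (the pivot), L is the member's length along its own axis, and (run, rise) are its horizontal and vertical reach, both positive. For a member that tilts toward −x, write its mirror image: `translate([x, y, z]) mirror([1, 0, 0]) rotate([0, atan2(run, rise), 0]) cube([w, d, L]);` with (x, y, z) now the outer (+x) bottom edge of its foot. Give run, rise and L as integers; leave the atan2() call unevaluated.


translate([171, 0, 760]) cube([116, 947, 48]);
translate([0, 69, 0]) rotate([0, atan2(171, 760), 0]) cube([36, 32, 779]);
translate([458, 69, 0]) mirror([1, 0, 0]) rotate([0, atan2(171, 760), 0]) cube([36, 32, 779]);
translate([0, 846, 0]) rotate([0, atan2(171, 760), 0]) cube([36, 32, 779]);
translate([458, 846, 0]) mirror([1, 0, 0]) rotate([0, atan2(171, 760), 0]) cube([36, 32, 779]);


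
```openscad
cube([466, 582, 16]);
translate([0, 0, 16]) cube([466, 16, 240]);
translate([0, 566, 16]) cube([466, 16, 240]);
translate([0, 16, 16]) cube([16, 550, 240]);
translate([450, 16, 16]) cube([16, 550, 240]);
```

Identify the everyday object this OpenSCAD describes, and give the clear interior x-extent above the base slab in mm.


An open box. The internal width is 434 mm.

A 466×582 base slab with four walls standing on it — an open box. The base is 466 mm wide and the walls are 16 mm thick, so the internal width is 466 − 2 × 16 = 434 mm.


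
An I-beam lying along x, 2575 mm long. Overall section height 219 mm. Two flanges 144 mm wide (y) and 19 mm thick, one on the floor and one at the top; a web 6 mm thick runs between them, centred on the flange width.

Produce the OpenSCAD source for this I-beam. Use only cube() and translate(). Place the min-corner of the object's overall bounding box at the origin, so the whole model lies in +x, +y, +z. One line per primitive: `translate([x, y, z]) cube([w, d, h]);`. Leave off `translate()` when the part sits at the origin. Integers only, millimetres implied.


cube([2575, 144, 19]);
translate([0, 69, 19]) cube([2575, 6, 181]);
translate([0, 0, 200]) cube([2575, 144, 19]);


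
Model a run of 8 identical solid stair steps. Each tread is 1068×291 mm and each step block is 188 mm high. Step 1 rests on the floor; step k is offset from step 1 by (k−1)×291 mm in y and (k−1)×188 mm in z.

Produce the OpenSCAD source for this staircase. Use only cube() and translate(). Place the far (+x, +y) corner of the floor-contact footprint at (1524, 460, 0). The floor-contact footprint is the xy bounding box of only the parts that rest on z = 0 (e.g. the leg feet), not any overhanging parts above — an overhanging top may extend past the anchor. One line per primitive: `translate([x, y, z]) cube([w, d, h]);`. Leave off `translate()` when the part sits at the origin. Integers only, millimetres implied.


translate([456, 169, 0]) cube([1068, 291, 188]);
translate([456, 460, 188]) cube([1068, 291, 188]);
translate([456, 751, 376]) cube([1068, 291, 188]);
translate([456, 1042, 564]) cube([1068, 291, 188]);
translate([456, 1333, 752]) cube([1068, 291, 188]);
translate([456, 1624, 940]) cube([1068, 291, 188]);
translate([456, 1915, 1128]) cube([1068, 291, 188]);
translate([456, 2206, 1316]) cube([1068, 291, 188]);


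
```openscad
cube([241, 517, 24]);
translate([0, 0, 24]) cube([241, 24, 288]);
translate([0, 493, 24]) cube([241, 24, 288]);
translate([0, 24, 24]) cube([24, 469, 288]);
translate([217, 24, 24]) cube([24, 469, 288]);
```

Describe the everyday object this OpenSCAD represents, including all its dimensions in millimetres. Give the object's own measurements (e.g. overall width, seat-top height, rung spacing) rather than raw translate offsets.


An open-topped rectangular box: outside dimensions 241×517×312 mm, with a uniform wall and base thickness of 24 mm. The base is a full 241×517 slab on the floor; four walls sit on top of the base. The front and back walls (the −y and +y sides) span the full width; the two side walls fit between them.


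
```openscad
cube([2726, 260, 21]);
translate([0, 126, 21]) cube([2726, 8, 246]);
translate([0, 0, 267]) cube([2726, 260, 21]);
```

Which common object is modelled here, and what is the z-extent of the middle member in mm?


An I-beam. The web height is 246 mm.

Two wide flanges with a thin centred web — an I-beam. Overall 288 mm minus two 21 mm flanges gives a web of 288 − 2·21 = 246 mm.


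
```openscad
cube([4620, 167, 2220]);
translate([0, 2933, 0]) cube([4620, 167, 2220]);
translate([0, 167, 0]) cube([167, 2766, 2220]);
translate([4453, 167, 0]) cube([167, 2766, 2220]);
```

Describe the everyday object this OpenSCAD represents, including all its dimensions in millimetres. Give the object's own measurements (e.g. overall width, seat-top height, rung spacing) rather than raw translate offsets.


The wall frame of a small rectangular building: four walls, each 2220 mm tall and 167 mm thick, enclosing a footprint 4620 mm (x) by 3100 mm (y) outside-to-outside, with no floor or roof. The front and back walls (the −y and +y sides) span the full width; the two side walls fit between them.


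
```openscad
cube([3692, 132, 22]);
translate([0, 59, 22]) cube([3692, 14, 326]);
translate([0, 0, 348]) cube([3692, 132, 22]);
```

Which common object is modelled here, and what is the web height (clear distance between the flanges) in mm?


An I-beam. The web height is 326 mm.

Two wide flanges with a thin centred web — an I-beam. Overall 370 mm minus two 22 mm flanges gives a web of 370 − 2·22 = 326 mm.


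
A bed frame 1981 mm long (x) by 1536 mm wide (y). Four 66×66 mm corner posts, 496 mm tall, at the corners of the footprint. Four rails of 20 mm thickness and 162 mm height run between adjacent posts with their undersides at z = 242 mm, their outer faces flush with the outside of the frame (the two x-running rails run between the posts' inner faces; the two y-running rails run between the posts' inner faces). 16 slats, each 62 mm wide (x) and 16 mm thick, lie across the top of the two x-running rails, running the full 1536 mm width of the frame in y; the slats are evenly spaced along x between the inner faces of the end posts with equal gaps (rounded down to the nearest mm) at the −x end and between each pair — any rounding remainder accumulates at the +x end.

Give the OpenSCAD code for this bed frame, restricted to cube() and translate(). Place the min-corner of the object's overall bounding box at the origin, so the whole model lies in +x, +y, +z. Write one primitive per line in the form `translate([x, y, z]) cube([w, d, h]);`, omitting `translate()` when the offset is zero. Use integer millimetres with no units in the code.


// slat z = rail_z + rail_h = 242 + 162 = 404
// slat gap = ⌊(1849 − 16·62) / 17⌋ = 50
cube([66, 66, 496]);
translate([0, 1470, 0]) cube([66, 66, 496]);
translate([1915, 0, 0]) cube([66, 66, 496]);
translate([1915, 1470, 0]) cube([66, 66, 496]);
translate([66, 0, 242]) cube([1849, 20, 162]);
translate([66, 1516, 242]) cube([1849, 20, 162]);
translate([0, 66, 242]) cube([20, 1404, 162]);
translate([1961, 66, 242]) cube([20, 1404, 162]);
translate([116, 0, 404]) cube([62, 1536, 16]);
translate([228, 0, 404]) cube([62, 1536, 16]);
translate([340, 0, 404]) cube([62, 1536, 16]);
translate([452, 0, 404]) cube([62, 1536, 16]);
translate([564, 0, 404]) cube([62, 1536, 16]);
translate([676, 0, 404]) cube([62, 1536, 16]);
translate([788, 0, 404]) cube([62, 1536, 16]);
translate([900, 0, 404]) cube([62, 1536, 16]);
translate([1012, 0, 404]) cube([62, 1536, 16]);
translate([1124, 0, 404]) cube([62, 1536, 16]);
translate([1236, 0, 404]) cube([62, 1536, 16]);
translate([1348, 0, 404]) cube([62, 1536, 16]);
translate([1460, 0, 404]) cube([62, 1536, 16]);
translate([1572, 0, 404]) cube([62, 1536, 16]);
translate([1684, 0, 404]) cube([62, 1536, 16]);
translate([1796, 0, 404]) cube([62, 1536, 16]);


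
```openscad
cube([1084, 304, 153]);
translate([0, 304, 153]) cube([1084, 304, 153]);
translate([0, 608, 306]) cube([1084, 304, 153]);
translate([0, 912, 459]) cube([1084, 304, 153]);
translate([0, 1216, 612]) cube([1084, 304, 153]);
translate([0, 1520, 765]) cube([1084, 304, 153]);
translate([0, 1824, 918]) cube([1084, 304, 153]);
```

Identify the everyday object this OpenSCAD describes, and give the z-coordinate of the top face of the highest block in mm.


A staircase. The total rise is 1071 mm.

7 identical blocks, each offset up and back from the previous — a staircase. Each step is 153 mm tall and there are 7 of them, so the total rise is 7 × 153 = 1071 mm.


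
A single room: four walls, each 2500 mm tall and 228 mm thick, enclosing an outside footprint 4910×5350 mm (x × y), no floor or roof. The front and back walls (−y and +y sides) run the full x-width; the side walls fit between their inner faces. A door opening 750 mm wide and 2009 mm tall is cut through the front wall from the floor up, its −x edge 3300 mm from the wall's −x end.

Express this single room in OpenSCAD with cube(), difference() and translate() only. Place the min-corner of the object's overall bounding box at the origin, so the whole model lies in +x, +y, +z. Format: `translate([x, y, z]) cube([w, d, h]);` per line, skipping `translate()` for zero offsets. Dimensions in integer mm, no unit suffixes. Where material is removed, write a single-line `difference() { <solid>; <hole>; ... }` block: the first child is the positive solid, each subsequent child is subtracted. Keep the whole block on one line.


difference() { cube([4910, 228, 2500]); translate([3300, 0, 0]) cube([750, 228, 2009]); }
translate([0, 5122, 0]) cube([4910, 228, 2500]);
translate([0, 228, 0]) cube([228, 4894, 2500]);
translate([4682, 228, 0]) cube([228, 4894, 2500]);


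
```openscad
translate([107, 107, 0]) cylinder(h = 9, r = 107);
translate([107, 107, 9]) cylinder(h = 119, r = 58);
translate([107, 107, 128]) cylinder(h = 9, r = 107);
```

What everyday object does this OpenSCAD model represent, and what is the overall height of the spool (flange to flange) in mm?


A spool. The overall height is 137 mm.

Three coaxial cylinders, large–small–large — a spool. Two 9 mm flanges and a 119 mm core give 9 + 119 + 9 = 137 mm.


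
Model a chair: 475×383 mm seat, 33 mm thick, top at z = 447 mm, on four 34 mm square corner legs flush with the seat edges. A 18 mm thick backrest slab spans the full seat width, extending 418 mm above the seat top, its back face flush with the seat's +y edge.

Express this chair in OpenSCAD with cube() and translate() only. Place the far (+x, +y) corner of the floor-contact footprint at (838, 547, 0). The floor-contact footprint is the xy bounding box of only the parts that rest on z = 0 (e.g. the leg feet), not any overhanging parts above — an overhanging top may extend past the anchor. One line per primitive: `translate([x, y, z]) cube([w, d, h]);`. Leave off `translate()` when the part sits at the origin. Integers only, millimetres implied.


translate([363, 164, 414]) cube([475, 383, 33]);
translate([363, 164, 0]) cube([34, 34, 414]);
translate([804, 164, 0]) cube([34, 34, 414]);
translate([363, 513, 0]) cube([34, 34, 414]);
translate([804, 513, 0]) cube([34, 34, 414]);
translate([363, 529, 447]) cube([475, 18, 418]);


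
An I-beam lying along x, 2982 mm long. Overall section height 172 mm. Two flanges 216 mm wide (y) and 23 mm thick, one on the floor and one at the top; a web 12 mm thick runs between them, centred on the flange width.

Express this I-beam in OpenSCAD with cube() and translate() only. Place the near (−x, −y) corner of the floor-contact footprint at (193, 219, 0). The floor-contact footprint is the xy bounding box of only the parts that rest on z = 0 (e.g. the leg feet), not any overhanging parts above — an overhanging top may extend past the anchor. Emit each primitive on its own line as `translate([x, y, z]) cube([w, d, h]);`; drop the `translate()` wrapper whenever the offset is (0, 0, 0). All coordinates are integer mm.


translate([193, 219, 0]) cube([2982, 216, 23]);
translate([193, 321, 23]) cube([2982, 12, 126]);
translate([193, 219, 149]) cube([2982, 216, 23]);


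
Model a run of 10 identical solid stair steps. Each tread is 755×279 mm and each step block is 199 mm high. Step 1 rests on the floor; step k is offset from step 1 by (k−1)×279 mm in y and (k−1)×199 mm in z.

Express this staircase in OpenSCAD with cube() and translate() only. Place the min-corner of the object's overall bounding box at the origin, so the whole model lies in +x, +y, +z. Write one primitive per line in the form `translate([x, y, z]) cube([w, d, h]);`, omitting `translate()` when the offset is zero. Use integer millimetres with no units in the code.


cube([755, 279, 199]);
translate([0, 279, 199]) cube([755, 279, 199]);
translate([0, 558, 398]) cube([755, 279, 199]);
translate([0, 837, 597]) cube([755, 279, 199]);
translate([0, 1116, 796]) cube([755, 279, 199]);
translate([0, 1395, 995]) cube([755, 279, 199]);
translate([0, 1674, 1194]) cube([755, 279, 199]);
translate([0, 1953, 1393]) cube([755, 279, 199]);
translate([0, 2232, 1592]) cube([755, 279, 199]);
translate([0, 2511, 1791]) cube([755, 279, 199]);


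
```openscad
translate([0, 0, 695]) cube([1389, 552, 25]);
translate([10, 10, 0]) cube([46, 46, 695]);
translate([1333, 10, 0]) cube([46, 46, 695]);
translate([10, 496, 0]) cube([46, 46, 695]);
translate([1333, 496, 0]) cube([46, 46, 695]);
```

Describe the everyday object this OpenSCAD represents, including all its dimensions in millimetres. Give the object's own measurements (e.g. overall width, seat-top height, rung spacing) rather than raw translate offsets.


A table: top 1389 mm (x) × 552 mm (y), 25 mm thick, upper face at z = 720 mm, on four 46×46 mm square legs, each inset 10 mm from the nearest pair of top edges from z = 0 to the bottom of the top.


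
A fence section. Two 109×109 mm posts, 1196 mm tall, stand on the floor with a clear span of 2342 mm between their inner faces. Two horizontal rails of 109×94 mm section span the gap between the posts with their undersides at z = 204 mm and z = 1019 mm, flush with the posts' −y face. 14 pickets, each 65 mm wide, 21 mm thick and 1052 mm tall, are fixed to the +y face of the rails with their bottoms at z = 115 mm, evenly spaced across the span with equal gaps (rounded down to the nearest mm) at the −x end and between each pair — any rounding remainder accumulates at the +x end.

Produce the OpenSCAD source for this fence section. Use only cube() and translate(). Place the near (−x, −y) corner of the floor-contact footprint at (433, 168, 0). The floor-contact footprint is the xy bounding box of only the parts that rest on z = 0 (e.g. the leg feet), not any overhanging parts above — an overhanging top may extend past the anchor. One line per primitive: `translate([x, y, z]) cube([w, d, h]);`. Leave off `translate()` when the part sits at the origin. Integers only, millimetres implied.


translate([433, 168, 0]) cube([109, 109, 1196]);
translate([2884, 168, 0]) cube([109, 109, 1196]);
translate([542, 168, 204]) cube([2342, 109, 94]);
translate([542, 168, 1019]) cube([2342, 109, 94]);
translate([637, 277, 115]) cube([65, 21, 1052]);
translate([797, 277, 115]) cube([65, 21, 1052]);
translate([957, 277, 115]) cube([65, 21, 1052]);
translate([1117, 277, 115]) cube([65, 21, 1052]);
translate([1277, 277, 115]) cube([65, 21, 1052]);
translate([1437, 277, 115]) cube([65, 21, 1052]);
translate([1597, 277, 115]) cube([65, 21, 1052]);
translate([1757, 277, 115]) cube([65, 21, 1052]);
translate([1917, 277, 115]) cube([65, 21, 1052]);
translate([2077, 277, 115]) cube([65, 21, 1052]);
translate([2237, 277, 115]) cube([65, 21, 1052]);
translate([2397, 277, 115]) cube([65, 21, 1052]);
translate([2557, 277, 115]) cube([65, 21, 1052]);
translate([2717, 277, 115]) cube([65, 21, 1052]);


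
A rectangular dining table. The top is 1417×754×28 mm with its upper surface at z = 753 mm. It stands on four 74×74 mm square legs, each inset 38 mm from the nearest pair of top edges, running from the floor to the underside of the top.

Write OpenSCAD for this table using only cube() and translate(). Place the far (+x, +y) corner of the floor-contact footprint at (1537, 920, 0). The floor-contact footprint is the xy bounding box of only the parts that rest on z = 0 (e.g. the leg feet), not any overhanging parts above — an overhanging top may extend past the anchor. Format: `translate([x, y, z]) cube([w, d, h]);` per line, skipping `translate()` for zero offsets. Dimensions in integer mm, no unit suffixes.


translate([158, 204, 725]) cube([1417, 754, 28]);
translate([196, 242, 0]) cube([74, 74, 725]);
translate([1463, 242, 0]) cube([74, 74, 725]);
translate([196, 846, 0]) cube([74, 74, 725]);
translate([1463, 846, 0]) cube([74, 74, 725]);


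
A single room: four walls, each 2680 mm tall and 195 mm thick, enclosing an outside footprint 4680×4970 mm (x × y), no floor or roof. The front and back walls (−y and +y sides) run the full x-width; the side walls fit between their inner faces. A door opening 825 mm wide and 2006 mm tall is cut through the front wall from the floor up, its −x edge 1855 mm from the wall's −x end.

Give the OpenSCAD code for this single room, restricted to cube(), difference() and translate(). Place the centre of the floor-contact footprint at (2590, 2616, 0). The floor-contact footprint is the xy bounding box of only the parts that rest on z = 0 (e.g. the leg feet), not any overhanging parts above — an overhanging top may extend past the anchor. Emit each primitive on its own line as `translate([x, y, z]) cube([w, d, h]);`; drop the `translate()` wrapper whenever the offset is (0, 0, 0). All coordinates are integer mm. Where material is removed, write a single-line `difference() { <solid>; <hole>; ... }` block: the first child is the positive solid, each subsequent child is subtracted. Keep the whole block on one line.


difference() { translate([250, 131, 0]) cube([4680, 195, 2680]); translate([2105, 131, 0]) cube([825, 195, 2006]); }
translate([250, 4906, 0]) cube([4680, 195, 2680]);
translate([250, 326, 0]) cube([195, 4580, 2680]);
translate([4735, 326, 0]) cube([195, 4580, 2680]);


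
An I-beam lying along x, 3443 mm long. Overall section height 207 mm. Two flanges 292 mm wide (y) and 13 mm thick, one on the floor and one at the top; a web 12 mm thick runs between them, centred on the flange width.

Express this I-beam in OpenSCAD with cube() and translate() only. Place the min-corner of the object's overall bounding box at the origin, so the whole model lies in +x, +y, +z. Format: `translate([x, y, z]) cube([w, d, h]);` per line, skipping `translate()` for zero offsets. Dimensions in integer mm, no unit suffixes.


cube([3443, 292, 13]);
translate([0, 140, 13]) cube([3443, 12, 181]);
translate([0, 0, 194]) cube([3443, 292, 13]);


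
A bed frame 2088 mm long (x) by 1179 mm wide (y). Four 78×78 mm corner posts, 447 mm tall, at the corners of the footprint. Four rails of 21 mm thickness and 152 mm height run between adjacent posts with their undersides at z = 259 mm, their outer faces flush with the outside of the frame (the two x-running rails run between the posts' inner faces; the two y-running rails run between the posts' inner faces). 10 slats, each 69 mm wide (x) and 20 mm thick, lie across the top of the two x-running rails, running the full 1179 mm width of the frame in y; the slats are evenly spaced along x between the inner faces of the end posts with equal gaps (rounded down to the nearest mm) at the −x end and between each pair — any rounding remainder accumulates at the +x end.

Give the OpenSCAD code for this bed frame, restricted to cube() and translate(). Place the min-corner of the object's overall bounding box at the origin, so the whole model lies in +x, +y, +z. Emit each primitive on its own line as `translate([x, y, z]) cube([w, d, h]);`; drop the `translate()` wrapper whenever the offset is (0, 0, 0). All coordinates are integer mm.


cube([78, 78, 447]);
translate([0, 1101, 0]) cube([78, 78, 447]);
translate([2010, 0, 0]) cube([78, 78, 447]);
translate([2010, 1101, 0]) cube([78, 78, 447]);
translate([78, 0, 259]) cube([1932, 21, 152]);
translate([78, 1158, 259]) cube([1932, 21, 152]);
translate([0, 78, 259]) cube([21, 1023, 152]);
translate([2067, 78, 259]) cube([21, 1023, 152]);
translate([190, 0, 411]) cube([69, 1179, 20]);
translate([371, 0, 411]) cube([69, 1179, 20]);
translate([552, 0, 411]) cube([69, 1179, 20]);
translate([733, 0, 411]) cube([69, 1179, 20]);
translate([914, 0, 411]) cube([69, 1179, 20]);
translate([1095, 0, 411]) cube([69, 1179, 20]);
translate([1276, 0, 411]) cube([69, 1179, 20]);
translate([1457, 0, 411]) cube([69, 1179, 20]);
translate([1638, 0, 411]) cube([69, 1179, 20]);
translate([1819, 0, 411]) cube([69, 1179, 20]);


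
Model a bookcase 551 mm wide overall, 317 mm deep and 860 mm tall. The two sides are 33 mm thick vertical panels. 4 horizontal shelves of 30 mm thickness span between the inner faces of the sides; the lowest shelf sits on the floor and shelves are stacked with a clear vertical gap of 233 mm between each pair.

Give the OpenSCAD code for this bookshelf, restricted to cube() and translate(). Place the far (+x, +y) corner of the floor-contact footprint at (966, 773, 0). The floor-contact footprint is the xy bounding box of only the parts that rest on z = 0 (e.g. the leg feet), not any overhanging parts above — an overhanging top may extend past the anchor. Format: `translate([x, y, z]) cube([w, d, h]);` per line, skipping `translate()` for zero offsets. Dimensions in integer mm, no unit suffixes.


translate([415, 456, 0]) cube([33, 317, 860]);
translate([933, 456, 0]) cube([33, 317, 860]);
translate([448, 456, 0]) cube([485, 317, 30]);
translate([448, 456, 263]) cube([485, 317, 30]);
translate([448, 456, 526]) cube([485, 317, 30]);
translate([448, 456, 789]) cube([485, 317, 30]);


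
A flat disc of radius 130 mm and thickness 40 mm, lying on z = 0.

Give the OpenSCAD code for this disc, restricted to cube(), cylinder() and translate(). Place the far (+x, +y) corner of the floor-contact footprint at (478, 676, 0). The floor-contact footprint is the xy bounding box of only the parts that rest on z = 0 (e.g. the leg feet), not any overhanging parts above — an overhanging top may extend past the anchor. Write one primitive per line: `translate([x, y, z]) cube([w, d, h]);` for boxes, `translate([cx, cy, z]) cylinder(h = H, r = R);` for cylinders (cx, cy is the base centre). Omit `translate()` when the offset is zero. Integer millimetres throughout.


translate([348, 546, 0]) cylinder(h = 40, r = 130);


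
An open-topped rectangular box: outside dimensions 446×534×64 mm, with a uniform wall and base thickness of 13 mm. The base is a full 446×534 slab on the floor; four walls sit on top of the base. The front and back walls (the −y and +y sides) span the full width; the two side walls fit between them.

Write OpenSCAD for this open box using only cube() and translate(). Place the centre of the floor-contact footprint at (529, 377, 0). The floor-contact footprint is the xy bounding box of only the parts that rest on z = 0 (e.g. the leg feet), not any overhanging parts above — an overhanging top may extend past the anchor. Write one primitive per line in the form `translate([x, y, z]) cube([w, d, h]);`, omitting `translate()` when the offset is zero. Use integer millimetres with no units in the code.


translate([306, 110, 0]) cube([446, 534, 13]);
translate([306, 110, 13]) cube([446, 13, 51]);
translate([306, 631, 13]) cube([446, 13, 51]);
translate([306, 123, 13]) cube([13, 508, 51]);
translate([739, 123, 13]) cube([13, 508, 51]);


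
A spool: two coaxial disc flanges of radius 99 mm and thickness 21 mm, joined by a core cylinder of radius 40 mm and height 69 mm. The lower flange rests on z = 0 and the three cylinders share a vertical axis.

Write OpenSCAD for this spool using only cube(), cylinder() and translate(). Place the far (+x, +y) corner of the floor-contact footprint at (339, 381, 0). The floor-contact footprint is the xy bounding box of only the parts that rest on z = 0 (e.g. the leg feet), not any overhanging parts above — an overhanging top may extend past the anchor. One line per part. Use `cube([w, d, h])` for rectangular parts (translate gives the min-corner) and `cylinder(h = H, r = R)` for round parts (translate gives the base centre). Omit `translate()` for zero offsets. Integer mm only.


translate([240, 282, 0]) cylinder(h = 21, r = 99);
translate([240, 282, 21]) cylinder(h = 69, r = 40);
translate([240, 282, 90]) cylinder(h = 21, r = 99);


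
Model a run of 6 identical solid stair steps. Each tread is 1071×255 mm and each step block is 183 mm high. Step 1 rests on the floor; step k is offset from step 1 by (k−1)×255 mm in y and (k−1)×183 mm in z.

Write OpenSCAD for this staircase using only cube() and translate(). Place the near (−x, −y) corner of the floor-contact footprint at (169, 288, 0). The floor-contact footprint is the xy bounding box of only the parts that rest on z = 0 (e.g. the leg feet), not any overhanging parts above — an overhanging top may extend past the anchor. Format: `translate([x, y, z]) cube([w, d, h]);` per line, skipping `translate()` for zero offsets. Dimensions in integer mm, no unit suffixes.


translate([169, 288, 0]) cube([1071, 255, 183]);
translate([169, 543, 183]) cube([1071, 255, 183]);
translate([169, 798, 366]) cube([1071, 255, 183]);
translate([169, 1053, 549]) cube([1071, 255, 183]);
translate([169, 1308, 732]) cube([1071, 255, 183]);
translate([169, 1563, 915]) cube([1071, 255, 183]);


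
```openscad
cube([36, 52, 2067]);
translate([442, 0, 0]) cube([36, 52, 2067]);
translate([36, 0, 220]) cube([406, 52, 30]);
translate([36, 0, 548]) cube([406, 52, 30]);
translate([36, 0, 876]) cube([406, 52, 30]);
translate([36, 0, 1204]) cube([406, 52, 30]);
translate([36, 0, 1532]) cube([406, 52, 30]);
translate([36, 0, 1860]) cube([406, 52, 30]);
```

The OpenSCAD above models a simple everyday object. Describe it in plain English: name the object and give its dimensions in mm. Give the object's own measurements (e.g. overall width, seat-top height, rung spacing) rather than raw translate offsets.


A straight ladder. Two 36×52 mm vertical rails, 2067 mm tall, stand 478 mm apart (outside-to-outside) with their front faces coplanar on the −y side. 6 rungs, each 52 mm deep and 30 mm tall, span between the inner faces of the rails, front faces flush with the rails. The lowest rung's underside is at z = 220 mm and rungs are spaced 328 mm apart (underside to underside).


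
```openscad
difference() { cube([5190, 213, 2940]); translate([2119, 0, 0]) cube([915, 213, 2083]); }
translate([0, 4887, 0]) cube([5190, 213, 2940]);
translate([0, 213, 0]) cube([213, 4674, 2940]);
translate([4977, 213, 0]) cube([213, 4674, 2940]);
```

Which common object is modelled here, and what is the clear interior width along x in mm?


A single room. The interior width is 4764 mm.

Four walls enclosing a rectangle with a door in the front wall — a room. Outside width 5190 minus two 213 mm walls gives 4764 mm.


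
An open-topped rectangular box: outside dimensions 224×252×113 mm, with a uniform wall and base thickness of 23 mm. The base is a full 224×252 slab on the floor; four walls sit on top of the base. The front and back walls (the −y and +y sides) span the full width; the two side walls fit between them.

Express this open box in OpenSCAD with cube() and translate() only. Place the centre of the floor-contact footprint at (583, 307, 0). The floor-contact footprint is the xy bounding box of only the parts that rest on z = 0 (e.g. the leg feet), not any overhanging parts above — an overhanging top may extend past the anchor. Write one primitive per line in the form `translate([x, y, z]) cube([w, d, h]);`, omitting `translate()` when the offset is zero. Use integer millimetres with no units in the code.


translate([471, 181, 0]) cube([224, 252, 23]);
translate([471, 181, 23]) cube([224, 23, 90]);
translate([471, 410, 23]) cube([224, 23, 90]);
translate([471, 204, 23]) cube([23, 206, 90]);
translate([672, 204, 23]) cube([23, 206, 90]);


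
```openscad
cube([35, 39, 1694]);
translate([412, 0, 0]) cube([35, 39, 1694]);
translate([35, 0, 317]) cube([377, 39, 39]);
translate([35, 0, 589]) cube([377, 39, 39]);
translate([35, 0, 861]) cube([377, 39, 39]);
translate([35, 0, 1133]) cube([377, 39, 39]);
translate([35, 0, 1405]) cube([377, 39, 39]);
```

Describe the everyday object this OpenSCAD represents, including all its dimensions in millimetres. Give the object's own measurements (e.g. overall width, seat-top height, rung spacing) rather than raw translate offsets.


A straight ladder. Two 35×39 mm vertical rails, 1694 mm tall, stand 447 mm apart (outside-to-outside) with their front faces coplanar on the −y side. 5 rungs, each 39 mm deep and 39 mm tall, span between the inner faces of the rails, front faces flush with the rails. The lowest rung's underside is at z = 317 mm and rungs are spaced 272 mm apart (underside to underside).


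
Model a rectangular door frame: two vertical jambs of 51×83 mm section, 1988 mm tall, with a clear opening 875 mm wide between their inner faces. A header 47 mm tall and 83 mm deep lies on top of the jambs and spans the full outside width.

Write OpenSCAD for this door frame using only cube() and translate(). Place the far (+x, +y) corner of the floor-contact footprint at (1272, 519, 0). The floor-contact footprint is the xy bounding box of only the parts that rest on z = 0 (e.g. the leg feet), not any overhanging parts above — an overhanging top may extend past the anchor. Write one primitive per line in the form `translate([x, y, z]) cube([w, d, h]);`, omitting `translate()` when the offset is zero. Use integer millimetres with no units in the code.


translate([295, 436, 0]) cube([51, 83, 1988]);
translate([1221, 436, 0]) cube([51, 83, 1988]);
translate([295, 436, 1988]) cube([977, 83, 47]);


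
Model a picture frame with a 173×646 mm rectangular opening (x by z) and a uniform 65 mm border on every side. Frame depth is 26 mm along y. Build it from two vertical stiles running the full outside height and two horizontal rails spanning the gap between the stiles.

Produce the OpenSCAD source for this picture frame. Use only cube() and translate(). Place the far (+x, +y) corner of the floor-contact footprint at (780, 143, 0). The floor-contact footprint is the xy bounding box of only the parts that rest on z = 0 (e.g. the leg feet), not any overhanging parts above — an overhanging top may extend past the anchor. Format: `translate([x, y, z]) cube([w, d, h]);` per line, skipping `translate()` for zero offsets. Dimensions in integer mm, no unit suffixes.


translate([477, 117, 0]) cube([65, 26, 776]);
translate([715, 117, 0]) cube([65, 26, 776]);
translate([542, 117, 0]) cube([173, 26, 65]);
translate([542, 117, 711]) cube([173, 26, 65]);


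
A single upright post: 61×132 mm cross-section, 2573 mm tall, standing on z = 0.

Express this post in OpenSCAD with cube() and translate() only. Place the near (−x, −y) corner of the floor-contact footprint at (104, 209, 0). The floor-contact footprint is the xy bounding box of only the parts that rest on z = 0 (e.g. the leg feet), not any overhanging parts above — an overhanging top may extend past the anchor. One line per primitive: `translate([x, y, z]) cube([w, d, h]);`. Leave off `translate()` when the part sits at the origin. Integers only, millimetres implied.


translate([104, 209, 0]) cube([61, 132, 2573]);


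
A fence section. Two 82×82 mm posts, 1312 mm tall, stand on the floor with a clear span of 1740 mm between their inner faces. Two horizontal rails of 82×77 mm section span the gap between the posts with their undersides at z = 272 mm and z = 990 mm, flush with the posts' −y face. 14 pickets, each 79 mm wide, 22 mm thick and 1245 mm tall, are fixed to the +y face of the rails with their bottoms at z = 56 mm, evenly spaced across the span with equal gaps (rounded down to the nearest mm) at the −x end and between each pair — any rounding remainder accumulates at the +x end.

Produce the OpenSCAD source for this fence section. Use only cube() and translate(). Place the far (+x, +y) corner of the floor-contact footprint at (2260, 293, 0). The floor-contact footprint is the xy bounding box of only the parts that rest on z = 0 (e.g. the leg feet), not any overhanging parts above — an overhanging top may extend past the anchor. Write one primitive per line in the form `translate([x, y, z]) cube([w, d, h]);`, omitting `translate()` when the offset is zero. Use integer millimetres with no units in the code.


translate([356, 211, 0]) cube([82, 82, 1312]);
translate([2178, 211, 0]) cube([82, 82, 1312]);
translate([438, 211, 272]) cube([1740, 82, 77]);
translate([438, 211, 990]) cube([1740, 82, 77]);
translate([480, 293, 56]) cube([79, 22, 1245]);
translate([601, 293, 56]) cube([79, 22, 1245]);
translate([722, 293, 56]) cube([79, 22, 1245]);
translate([843, 293, 56]) cube([79, 22, 1245]);
translate([964, 293, 56]) cube([79, 22, 1245]);
translate([1085, 293, 56]) cube([79, 22, 1245]);
translate([1206, 293, 56]) cube([79, 22, 1245]);
translate([1327, 293, 56]) cube([79, 22, 1245]);
translate([1448, 293, 56]) cube([79, 22, 1245]);
translate([1569, 293, 56]) cube([79, 22, 1245]);
translate([1690, 293, 56]) cube([79, 22, 1245]);
translate([1811, 293, 56]) cube([79, 22, 1245]);
translate([1932, 293, 56]) cube([79, 22, 1245]);
translate([2053, 293, 56]) cube([79, 22, 1245]);
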